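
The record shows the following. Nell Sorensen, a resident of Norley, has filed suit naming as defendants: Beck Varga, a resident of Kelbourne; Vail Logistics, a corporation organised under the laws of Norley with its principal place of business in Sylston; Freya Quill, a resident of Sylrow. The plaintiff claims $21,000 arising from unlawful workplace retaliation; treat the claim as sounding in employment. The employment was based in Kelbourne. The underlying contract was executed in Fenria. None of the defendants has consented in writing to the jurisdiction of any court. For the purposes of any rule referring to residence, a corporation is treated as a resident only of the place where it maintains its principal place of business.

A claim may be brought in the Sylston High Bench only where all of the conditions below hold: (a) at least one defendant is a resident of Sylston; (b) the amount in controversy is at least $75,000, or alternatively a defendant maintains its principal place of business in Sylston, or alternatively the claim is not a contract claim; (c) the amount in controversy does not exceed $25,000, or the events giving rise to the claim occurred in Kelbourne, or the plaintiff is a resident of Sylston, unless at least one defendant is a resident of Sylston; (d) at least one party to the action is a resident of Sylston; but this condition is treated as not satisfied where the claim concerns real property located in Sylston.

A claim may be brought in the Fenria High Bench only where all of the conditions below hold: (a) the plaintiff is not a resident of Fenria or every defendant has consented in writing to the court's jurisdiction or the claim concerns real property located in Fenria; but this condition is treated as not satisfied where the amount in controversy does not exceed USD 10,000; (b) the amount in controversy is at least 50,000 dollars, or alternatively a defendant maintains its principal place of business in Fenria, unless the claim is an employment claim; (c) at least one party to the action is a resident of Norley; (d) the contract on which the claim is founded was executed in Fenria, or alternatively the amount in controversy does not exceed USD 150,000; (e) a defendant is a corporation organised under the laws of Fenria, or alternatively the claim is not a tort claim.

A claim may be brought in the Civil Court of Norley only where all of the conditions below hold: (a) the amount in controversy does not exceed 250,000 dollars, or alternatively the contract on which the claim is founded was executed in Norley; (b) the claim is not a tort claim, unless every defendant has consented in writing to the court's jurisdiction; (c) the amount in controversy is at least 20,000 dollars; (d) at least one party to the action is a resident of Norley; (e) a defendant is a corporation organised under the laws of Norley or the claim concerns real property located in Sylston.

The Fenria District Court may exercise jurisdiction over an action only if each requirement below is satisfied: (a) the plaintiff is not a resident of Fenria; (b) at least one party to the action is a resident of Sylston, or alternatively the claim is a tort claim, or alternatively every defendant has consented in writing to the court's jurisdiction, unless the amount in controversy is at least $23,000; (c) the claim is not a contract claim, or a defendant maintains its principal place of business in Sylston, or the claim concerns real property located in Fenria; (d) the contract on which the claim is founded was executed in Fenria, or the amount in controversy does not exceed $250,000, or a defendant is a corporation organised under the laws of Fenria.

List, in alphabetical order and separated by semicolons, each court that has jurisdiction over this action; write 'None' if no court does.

the Civil Court of Norley; the Fenria District Court; the Fenria High Bench; the Sylston High Bench

The Sylston High Bench:
  (a) Vail Logistics resides in Sylston. Satisfied.
  (b) Vail Logistics has its principal place of business in Sylston, which satisfies one of the alternatives. Condition met.
  (c) The amount in controversy is 21,000 dollars, within the USD 25,000 ceiling, which satisfies one of the alternatives. Satisfied.
  (d) Vail Logistics resides in Sylston. The exception is not triggered, since the claim does not concern real property. Met.
  → Jurisdiction lies.
The Fenria High Bench:
  (a) The plaintiff resides in Norley, which is not Fenria, which satisfies one of the alternatives. And the carve-out is inapplicable — the amount in controversy is USD 21,000, above the USD 10,000 ceiling. Condition met.
  (b) The amount in controversy is 21,000 dollars, below the $50,000 floor; the corporate defendant(s) have their principal place of business in Sylston, not Fenria — every alternative fails. However, the claim is an employment claim, so the 'unless' proviso supplies this condition. Met.
  (c) Nell Sorensen resides in Norley. Condition met.
  (d) The contract was executed in Fenria, which satisfies one of the alternatives. Condition met.
  (e) The claim is an employment claim, not a tort claim, so this disjunct is met. Condition met.
  → The court has jurisdiction.
The Civil Court of Norley:
  (a) The amount in controversy is 21,000 dollars, within the USD 250,000 ceiling, so this disjunct is met. Satisfied.
  (b) The claim is an employment claim, not a tort claim. Satisfied.
  (c) The amount in controversy is $21,000, which meets the 20,000 dollars floor. Satisfied.
  (d) Nell Sorensen resides in Norley. Condition met.
  (e) Vail Logistics is organised under the laws of Norley, which satisfies one of the alternatives. Condition met.
  → All conditions met; jurisdiction exists.
The Fenria District Court:
  (a) The plaintiff resides in Norley, which is not Fenria. Satisfied.
  (b) Vail Logistics resides in Sylston, so this disjunct is met. Met.
  (c) The claim is an employment claim, not a contract claim, so this disjunct is met. Met.
  (d) The contract was executed in Fenria — that alternative is enough. Condition met.
  → The court has jurisdiction.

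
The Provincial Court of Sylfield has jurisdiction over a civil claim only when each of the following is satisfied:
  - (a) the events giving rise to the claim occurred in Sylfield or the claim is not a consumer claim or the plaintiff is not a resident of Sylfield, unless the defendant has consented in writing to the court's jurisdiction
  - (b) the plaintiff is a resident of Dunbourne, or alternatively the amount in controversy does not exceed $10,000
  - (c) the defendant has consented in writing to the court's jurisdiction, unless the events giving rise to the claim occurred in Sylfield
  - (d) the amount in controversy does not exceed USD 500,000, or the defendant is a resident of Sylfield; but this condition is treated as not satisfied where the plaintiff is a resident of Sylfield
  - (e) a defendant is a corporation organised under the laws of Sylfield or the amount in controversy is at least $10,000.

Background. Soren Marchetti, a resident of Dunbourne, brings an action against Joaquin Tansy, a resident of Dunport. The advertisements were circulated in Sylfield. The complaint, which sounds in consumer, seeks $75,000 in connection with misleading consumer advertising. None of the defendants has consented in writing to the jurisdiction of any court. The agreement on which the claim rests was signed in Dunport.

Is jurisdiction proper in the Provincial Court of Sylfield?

Yes

The Provincial Court of Sylfield:
  (a) The operative events occurred in Sylfield — that alternative is enough. Satisfied.
  (b) The plaintiff resides in Dunbourne, which satisfies one of the alternatives. Met.
  (c) No such written consent has been filed. But the operative events occurred in Sylfield, and the 'unless' clause therefore excuses the requirement. Condition met.
  (d) The amount in controversy is 75,000 dollars, within the $500,000 ceiling, so this disjunct is met. The exception is not triggered, since the plaintiff resides in Dunbourne, not Sylfield. Condition met.
  (e) The amount in controversy is $75,000, which meets the $10,000 floor — that alternative is enough. Condition met.
  → Every requirement is satisfied — jurisdiction.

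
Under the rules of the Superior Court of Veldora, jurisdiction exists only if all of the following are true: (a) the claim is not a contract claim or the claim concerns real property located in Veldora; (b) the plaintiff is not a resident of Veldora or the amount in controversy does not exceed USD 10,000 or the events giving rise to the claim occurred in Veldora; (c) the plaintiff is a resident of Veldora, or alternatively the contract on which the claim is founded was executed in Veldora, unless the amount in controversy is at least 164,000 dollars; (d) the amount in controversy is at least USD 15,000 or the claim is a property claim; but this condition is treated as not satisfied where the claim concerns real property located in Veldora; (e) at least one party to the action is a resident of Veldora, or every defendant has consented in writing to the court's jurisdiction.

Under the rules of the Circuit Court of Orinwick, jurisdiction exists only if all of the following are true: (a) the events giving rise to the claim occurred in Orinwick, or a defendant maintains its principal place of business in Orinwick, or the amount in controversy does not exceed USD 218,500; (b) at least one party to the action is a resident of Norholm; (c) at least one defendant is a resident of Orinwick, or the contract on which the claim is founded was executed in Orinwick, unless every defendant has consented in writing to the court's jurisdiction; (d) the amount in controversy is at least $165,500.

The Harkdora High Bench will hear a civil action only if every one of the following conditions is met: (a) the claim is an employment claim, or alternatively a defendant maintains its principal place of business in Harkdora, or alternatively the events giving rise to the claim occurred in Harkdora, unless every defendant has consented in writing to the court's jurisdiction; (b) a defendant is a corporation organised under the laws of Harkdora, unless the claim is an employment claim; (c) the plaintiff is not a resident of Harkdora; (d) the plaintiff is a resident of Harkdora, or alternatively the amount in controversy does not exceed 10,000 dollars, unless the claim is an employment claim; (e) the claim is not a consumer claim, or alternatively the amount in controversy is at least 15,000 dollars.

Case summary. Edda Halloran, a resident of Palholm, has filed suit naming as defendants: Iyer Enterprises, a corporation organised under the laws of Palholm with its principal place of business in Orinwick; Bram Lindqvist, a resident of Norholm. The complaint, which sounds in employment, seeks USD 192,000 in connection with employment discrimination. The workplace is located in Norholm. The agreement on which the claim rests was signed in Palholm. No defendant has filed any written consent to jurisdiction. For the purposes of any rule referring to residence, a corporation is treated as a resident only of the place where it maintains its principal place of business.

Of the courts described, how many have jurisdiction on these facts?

The Superior Court of Veldora:
  (a) The claim is an employment claim, not a contract claim, which satisfies one of the alternatives. Condition met.
  (b) The plaintiff resides in Palholm, which is not Veldora, which satisfies one of the alternatives. Condition met.
  (c) The plaintiff resides in Palholm, not Veldora; the contract was executed in Palholm, not Veldora — none of the alternatives is met. However, the amount in controversy is $192,000, which meets the 164,000 dollars floor, so the 'unless' proviso supplies this condition. Condition met.
  (d) The amount in controversy is $192,000, which meets the $15,000 floor, which satisfies one of the alternatives. The carve-out does not apply: the claim does not concern real property. Satisfied.
  (e) No party resides in Veldora; no such written consent has been filed — no alternative holds. Not satisfied.
  → The court lacks jurisdiction.
The Circuit Court of Orinwick:
  (a) Iyer Enterprises has its principal place of business in Orinwick — that alternative is enough. Condition met.
  (b) Bram Lindqvist resides in Norholm. Satisfied.
  (c) Iyer Enterprises resides in Orinwick, so one alternative holds. Met.
  (d) The amount in controversy is 192,000 dollars, which meets the USD 165,500 floor. Satisfied.
  → All conditions met; jurisdiction exists.
The Harkdora High Bench:
  (a) The claim is an employment claim, so this disjunct is met. Met.
  (b) The corporate defendant(s) are organised in Palholm, not Harkdora. But the claim is an employment claim, and the 'unless' clause therefore excuses the requirement. Condition met.
  (c) The plaintiff resides in Palholm, which is not Harkdora. Satisfied.
  (d) The plaintiff resides in Palholm, not Harkdora; the amount in controversy is 192,000 dollars, above the $10,000 ceiling — no alternative holds. However, the claim is an employment claim, so the 'unless' proviso supplies this condition. Met.
  (e) The claim is an employment claim, not a consumer claim — that alternative is enough. Condition met.
  → Every requirement is satisfied — jurisdiction.
Courts with jurisdiction: the Circuit Court of Orinwick, the Harkdora High Bench — 2 in total.

2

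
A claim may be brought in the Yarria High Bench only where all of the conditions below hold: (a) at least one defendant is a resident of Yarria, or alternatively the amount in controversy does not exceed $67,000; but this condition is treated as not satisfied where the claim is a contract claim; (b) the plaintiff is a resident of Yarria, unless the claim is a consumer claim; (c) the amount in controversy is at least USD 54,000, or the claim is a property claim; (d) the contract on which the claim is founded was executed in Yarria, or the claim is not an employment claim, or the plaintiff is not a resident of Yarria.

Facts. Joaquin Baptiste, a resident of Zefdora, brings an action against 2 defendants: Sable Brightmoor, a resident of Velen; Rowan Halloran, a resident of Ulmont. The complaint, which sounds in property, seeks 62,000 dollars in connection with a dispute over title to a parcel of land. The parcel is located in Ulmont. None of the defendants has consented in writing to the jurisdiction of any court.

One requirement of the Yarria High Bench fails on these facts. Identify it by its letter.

The Yarria High Bench:
  (a) The amount in controversy is $62,000, within the 67,000 dollars ceiling, so one alternative holds. And the carve-out is inapplicable — the claim is a property claim, not a contract claim. Satisfied.
  (b) The plaintiff resides in Zefdora, not Yarria. Nor does the 'unless' clause help: the claim is a property claim, not a consumer claim. Condition not met.
  (c) The amount in controversy is $62,000, which meets the 54,000 dollars floor — that alternative is enough. Met.
  (d) The claim is a property claim, not an employment claim, which satisfies one of the alternatives. Condition met.
Only condition (b) fails.

(b)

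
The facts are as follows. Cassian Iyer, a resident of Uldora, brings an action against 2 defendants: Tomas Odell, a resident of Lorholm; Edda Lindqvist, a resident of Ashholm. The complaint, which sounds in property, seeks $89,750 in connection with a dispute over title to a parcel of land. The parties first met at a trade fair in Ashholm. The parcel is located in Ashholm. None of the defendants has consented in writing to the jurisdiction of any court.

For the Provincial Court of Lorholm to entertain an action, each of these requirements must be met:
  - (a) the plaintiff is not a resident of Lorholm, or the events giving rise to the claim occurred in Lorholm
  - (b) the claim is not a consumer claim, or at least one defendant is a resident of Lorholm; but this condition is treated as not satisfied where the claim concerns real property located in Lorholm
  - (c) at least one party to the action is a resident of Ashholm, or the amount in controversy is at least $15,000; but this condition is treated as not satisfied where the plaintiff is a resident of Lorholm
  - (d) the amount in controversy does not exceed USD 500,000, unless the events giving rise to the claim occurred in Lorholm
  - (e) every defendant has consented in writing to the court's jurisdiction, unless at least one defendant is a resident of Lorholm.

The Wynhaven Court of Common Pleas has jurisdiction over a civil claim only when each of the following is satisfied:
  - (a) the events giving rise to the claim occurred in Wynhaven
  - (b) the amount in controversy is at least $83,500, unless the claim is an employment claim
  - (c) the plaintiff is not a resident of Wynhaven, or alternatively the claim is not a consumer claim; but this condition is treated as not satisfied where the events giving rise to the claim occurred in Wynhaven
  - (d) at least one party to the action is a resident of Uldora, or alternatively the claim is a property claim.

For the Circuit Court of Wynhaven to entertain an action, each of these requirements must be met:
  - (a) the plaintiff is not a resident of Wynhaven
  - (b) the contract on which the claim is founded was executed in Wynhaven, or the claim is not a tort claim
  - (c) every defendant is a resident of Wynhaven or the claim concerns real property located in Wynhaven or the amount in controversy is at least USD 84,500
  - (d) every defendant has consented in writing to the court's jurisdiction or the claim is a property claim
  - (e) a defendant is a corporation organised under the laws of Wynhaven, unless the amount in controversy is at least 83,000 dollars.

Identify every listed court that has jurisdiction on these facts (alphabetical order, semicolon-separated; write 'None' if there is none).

the Circuit Court of Wynhaven; the Provincial Court of Lorholm

The Provincial Court of Lorholm:
  (a) The plaintiff resides in Uldora, which is not Lorholm — that alternative is enough. Satisfied.
  (b) The claim is a property claim, not a consumer claim, which satisfies one of the alternatives. The carve-out does not apply: the property lies in Ashholm, not Lorholm. Condition met.
  (c) Edda Lindqvist resides in Ashholm, so this disjunct is met. And the carve-out is inapplicable — the plaintiff resides in Uldora, not Lorholm. Met.
  (d) The amount in controversy is 89,750 dollars, within the $500,000 ceiling. Met.
  (e) No such written consent has been filed. However, Tomas Odell resides in Lorholm, so the 'unless' proviso supplies this condition. Condition met.
  → Jurisdiction lies.
The Wynhaven Court of Common Pleas:
  (a) The operative events occurred in Ashholm, not Wynhaven. Fails.
  (b) The amount in controversy is USD 89,750, which meets the $83,500 floor. Met.
  (c) The plaintiff resides in Uldora, which is not Wynhaven, so one alternative holds. The exception is not triggered, since the operative events occurred in Ashholm, not Wynhaven. Satisfied.
  (d) Cassian Iyer resides in Uldora, so this disjunct is met. Condition met.
  → At least one condition fails; no jurisdiction.
The Circuit Court of Wynhaven:
  (a) The plaintiff resides in Uldora, which is not Wynhaven. Condition met.
  (b) The claim is a property claim, not a tort claim, which satisfies one of the alternatives. Satisfied.
  (c) The amount in controversy is 89,750 dollars, which meets the $84,500 floor — that alternative is enough. Satisfied.
  (d) The claim is a property claim, which satisfies one of the alternatives. Satisfied.
  (e) No defendant is a corporation. But the amount in controversy is $89,750, which meets the 83,000 dollars floor, and the 'unless' clause therefore excuses the requirement. Met.
  → Every requirement is satisfied — jurisdiction.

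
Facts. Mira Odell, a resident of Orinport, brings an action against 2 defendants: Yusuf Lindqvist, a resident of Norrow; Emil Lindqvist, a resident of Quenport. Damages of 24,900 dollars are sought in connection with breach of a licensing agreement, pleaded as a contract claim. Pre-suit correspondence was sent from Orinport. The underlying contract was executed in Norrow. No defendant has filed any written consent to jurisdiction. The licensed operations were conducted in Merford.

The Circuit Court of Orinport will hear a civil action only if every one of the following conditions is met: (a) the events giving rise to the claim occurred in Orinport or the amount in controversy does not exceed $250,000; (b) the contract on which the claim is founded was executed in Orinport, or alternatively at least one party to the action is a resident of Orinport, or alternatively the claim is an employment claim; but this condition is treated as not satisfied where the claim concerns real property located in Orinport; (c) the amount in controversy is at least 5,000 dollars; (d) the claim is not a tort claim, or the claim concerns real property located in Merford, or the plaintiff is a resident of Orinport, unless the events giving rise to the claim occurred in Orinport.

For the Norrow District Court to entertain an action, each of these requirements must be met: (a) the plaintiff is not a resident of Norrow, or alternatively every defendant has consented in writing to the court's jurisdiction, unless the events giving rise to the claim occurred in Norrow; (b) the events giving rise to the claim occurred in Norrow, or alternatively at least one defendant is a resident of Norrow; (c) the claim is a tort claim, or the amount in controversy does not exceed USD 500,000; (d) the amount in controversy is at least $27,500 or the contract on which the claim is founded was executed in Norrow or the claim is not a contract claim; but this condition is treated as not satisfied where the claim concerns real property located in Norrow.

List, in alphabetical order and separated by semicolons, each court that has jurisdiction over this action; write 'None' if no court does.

the Circuit Court of Orinport; the Norrow District Court

The Circuit Court of Orinport:
  (a) The amount in controversy is $24,900, within the 250,000 dollars ceiling, which satisfies one of the alternatives. Satisfied.
  (b) Mira Odell resides in Orinport — that alternative is enough. And the carve-out is inapplicable — the claim does not concern real property. Condition met.
  (c) The amount in controversy is 24,900 dollars, which meets the $5,000 floor. Satisfied.
  (d) The claim is a contract claim, not a tort claim, so this disjunct is met. Condition met.
  → All conditions met; jurisdiction exists.
The Norrow District Court:
  (a) The plaintiff resides in Orinport, which is not Norrow, which satisfies one of the alternatives. Met.
  (b) Yusuf Lindqvist resides in Norrow — that alternative is enough. Satisfied.
  (c) The amount in controversy is $24,900, within the $500,000 ceiling — that alternative is enough. Condition met.
  (d) The contract was executed in Norrow — that alternative is enough. And the carve-out is inapplicable — the claim does not concern real property. Satisfied.
  → All conditions met; jurisdiction exists.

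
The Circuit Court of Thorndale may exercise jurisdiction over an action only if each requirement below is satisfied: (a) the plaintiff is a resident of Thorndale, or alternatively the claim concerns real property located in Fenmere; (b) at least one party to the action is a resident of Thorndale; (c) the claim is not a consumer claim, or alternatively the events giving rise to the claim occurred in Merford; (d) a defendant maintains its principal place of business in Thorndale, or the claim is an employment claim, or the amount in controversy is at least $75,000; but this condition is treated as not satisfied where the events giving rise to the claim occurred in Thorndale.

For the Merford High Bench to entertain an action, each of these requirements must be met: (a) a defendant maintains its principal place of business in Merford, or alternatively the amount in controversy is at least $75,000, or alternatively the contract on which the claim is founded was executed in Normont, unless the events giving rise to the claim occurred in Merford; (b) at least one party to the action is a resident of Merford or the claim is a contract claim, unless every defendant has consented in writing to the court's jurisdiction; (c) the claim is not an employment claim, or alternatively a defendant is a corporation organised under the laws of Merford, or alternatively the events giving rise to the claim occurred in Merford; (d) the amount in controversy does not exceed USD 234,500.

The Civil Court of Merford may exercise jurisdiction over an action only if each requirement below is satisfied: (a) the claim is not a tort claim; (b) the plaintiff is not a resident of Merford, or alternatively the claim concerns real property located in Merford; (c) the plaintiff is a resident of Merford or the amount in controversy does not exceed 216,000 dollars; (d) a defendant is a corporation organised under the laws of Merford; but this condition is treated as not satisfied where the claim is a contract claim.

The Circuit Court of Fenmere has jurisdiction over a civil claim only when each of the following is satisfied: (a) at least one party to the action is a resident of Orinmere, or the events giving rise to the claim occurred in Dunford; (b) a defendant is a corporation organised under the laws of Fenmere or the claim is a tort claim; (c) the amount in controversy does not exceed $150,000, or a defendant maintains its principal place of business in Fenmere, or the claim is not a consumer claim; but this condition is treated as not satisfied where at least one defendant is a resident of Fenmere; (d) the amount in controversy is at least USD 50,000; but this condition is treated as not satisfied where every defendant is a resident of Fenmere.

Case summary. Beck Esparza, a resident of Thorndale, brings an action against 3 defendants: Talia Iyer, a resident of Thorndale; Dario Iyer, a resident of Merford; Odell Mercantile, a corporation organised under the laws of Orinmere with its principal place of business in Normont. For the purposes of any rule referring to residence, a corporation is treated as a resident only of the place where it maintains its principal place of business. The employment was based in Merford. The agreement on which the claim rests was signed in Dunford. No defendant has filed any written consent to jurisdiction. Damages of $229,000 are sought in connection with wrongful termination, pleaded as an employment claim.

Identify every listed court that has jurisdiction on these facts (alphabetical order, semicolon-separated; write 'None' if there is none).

the Circuit Court of Thorndale; the Merford High Bench

The Circuit Court of Thorndale:
  (a) The plaintiff resides in Thorndale, which satisfies one of the alternatives. Satisfied.
  (b) Beck Esparza resides in Thorndale. Satisfied.
  (c) The claim is an employment claim, not a consumer claim, so one alternative holds. Satisfied.
  (d) The claim is an employment claim — that alternative is enough. The exception is not triggered, since the operative events occurred in Merford, not Thorndale. Met.
  → The court has jurisdiction.
The Merford High Bench:
  (a) The amount in controversy is USD 229,000, which meets the $75,000 floor — that alternative is enough. Condition met.
  (b) Dario Iyer resides in Merford, so one alternative holds. Satisfied.
  (c) The operative events occurred in Merford — that alternative is enough. Met.
  (d) The amount in controversy is USD 229,000, within the $234,500 ceiling. Met.
  → The court has jurisdiction.
The Civil Court of Merford:
  (a) The claim is an employment claim, not a tort claim. Condition met.
  (b) The plaintiff resides in Thorndale, which is not Merford, so one alternative holds. Satisfied.
  (c) The plaintiff resides in Thorndale, not Merford; the amount in controversy is 229,000 dollars, above the 216,000 dollars ceiling — no alternative holds. Fails.
  (d) The corporate defendant(s) are organised in Orinmere, not Merford. Not satisfied.
  → The court lacks jurisdiction.
The Circuit Court of Fenmere:
  (a) No party resides in Orinmere; the operative events occurred in Merford, not Dunford — none of the alternatives is met. Not met.
  (b) The corporate defendant(s) are organised in Orinmere, not Fenmere; the claim is an employment claim, not a tort claim — none of the alternatives is met. Not satisfied.
  (c) The claim is an employment claim, not a consumer claim, so this disjunct is met. And the carve-out is inapplicable — no defendant resides in Fenmere (they reside in Thorndale, Merford, Normont). Condition met.
  (d) The amount in controversy is USD 229,000, which meets the $50,000 floor. And the carve-out is inapplicable — the defendants reside as follows — Talia Iyer in Thorndale, Dario Iyer in Merford, Odell Mercantile in Normont — not all in Fenmere. Satisfied.
  → The court lacks jurisdiction.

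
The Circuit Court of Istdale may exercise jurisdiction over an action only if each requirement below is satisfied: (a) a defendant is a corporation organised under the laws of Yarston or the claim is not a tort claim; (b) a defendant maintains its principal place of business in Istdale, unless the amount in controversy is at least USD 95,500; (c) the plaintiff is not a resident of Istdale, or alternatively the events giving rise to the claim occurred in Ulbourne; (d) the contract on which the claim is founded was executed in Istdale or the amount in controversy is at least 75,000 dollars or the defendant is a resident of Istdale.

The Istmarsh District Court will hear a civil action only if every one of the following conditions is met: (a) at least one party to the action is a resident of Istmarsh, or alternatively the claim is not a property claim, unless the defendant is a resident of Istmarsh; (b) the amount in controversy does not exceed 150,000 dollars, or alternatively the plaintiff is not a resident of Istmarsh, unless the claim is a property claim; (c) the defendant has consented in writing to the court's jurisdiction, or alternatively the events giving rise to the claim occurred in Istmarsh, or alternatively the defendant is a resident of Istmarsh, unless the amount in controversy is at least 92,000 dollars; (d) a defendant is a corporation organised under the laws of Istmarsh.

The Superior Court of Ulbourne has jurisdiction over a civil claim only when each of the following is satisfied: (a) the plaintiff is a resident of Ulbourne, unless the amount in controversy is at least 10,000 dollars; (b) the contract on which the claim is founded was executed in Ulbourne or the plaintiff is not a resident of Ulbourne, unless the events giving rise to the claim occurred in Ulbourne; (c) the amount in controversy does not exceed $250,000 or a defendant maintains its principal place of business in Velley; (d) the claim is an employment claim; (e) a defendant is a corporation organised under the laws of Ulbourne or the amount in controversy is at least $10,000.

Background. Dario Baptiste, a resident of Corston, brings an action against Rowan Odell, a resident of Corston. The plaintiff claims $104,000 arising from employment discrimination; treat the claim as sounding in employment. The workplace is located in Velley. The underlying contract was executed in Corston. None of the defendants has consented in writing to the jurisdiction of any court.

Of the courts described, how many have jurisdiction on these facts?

2

The Circuit Court of Istdale:
  (a) The claim is an employment claim, not a tort claim, which satisfies one of the alternatives. Met.
  (b) No defendant is a corporation. However, the amount in controversy is $104,000, which meets the $95,500 floor, so the 'unless' proviso supplies this condition. Met.
  (c) The plaintiff resides in Corston, which is not Istdale, so this disjunct is met. Condition met.
  (d) The amount in controversy is $104,000, which meets the USD 75,000 floor, so one alternative holds. Condition met.
  → All conditions met; jurisdiction exists.
The Istmarsh District Court:
  (a) The claim is an employment claim, not a property claim, so one alternative holds. Satisfied.
  (b) The amount in controversy is $104,000, within the 150,000 dollars ceiling — that alternative is enough. Met.
  (c) No such written consent has been filed; the operative events occurred in Velley, not Istmarsh; the defendant resides in Corston, not Istmarsh — no alternative holds. But the amount in controversy is 104,000 dollars, which meets the 92,000 dollars floor, and the 'unless' clause therefore excuses the requirement. Satisfied.
  (d) No defendant is a corporation. Not met.
  → No jurisdiction.
The Superior Court of Ulbourne:
  (a) The plaintiff resides in Corston, not Ulbourne. The proviso rescues it, though: the amount in controversy is USD 104,000, which meets the $10,000 floor. Condition met.
  (b) The plaintiff resides in Corston, which is not Ulbourne, so this disjunct is met. Satisfied.
  (c) The amount in controversy is $104,000, within the 250,000 dollars ceiling — that alternative is enough. Satisfied.
  (d) The claim is an employment claim. Satisfied.
  (e) The amount in controversy is $104,000, which meets the USD 10,000 floor, so this disjunct is met. Condition met.
  → Jurisdiction lies.
Courts with jurisdiction: the Circuit Court of Istdale, the Superior Court of Ulbourne — 2 in total.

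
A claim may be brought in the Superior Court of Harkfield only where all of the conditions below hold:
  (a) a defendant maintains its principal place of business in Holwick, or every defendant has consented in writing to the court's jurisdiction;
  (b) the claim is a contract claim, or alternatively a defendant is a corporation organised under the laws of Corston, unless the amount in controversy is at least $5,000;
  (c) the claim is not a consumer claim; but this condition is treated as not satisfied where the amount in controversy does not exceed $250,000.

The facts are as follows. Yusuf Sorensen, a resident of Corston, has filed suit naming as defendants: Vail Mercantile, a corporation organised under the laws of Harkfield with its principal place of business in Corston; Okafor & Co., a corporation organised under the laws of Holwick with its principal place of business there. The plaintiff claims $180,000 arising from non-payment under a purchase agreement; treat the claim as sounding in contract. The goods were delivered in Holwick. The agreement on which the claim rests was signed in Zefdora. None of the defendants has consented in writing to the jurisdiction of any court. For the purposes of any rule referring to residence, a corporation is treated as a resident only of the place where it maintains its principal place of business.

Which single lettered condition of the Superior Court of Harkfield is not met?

The Superior Court of Harkfield:
  (a) Okafor & Co. has its principal place of business in Holwick — that alternative is enough. Met.
  (b) The claim is a contract claim — that alternative is enough. Met.
  (c) The claim is a contract claim, not a consumer claim. But the carve-out bites: the amount in controversy is $180,000, within the $250,000 ceiling. Not met.
Only condition (c) fails.

(c)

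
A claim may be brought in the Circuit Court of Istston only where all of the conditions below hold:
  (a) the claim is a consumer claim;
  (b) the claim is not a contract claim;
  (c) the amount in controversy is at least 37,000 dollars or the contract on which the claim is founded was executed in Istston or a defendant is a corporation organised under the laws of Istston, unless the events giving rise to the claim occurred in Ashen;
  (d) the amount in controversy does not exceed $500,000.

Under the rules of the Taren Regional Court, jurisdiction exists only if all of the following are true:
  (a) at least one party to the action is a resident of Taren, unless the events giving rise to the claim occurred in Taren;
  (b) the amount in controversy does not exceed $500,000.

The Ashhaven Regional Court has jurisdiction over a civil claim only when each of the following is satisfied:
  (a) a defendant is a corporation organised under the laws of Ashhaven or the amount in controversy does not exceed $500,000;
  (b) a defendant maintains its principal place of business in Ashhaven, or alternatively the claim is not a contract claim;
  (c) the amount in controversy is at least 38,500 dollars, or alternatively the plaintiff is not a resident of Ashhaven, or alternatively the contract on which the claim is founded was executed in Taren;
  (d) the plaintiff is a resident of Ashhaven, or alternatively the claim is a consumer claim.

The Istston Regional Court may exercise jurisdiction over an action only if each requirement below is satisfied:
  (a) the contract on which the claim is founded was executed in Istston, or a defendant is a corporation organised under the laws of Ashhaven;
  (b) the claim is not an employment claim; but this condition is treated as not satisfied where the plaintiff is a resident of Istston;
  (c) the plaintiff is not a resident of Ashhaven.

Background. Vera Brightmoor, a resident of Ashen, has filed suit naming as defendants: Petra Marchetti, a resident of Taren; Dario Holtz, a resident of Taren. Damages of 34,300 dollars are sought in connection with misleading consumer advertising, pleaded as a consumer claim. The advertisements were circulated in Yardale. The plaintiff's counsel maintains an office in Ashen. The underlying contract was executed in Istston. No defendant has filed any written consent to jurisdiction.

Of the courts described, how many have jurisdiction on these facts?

4

The Circuit Court of Istston:
  (a) The claim is a consumer claim. Met.
  (b) The claim is a consumer claim, not a contract claim. Condition met.
  (c) The contract was executed in Istston — that alternative is enough. Condition met.
  (d) The amount in controversy is 34,300 dollars, within the $500,000 ceiling. Satisfied.
  → Every requirement is satisfied — jurisdiction.
The Taren Regional Court:
  (a) Petra Marchetti resides in Taren. Met.
  (b) The amount in controversy is USD 34,300, within the $500,000 ceiling. Satisfied.
  → Jurisdiction lies.
The Ashhaven Regional Court:
  (a) The amount in controversy is 34,300 dollars, within the $500,000 ceiling, so one alternative holds. Condition met.
  (b) The claim is a consumer claim, not a contract claim, which satisfies one of the alternatives. Condition met.
  (c) The plaintiff resides in Ashen, which is not Ashhaven, so one alternative holds. Satisfied.
  (d) The claim is a consumer claim, which satisfies one of the alternatives. Satisfied.
  → Every requirement is satisfied — jurisdiction.
The Istston Regional Court:
  (a) The contract was executed in Istston, which satisfies one of the alternatives. Met.
  (b) The claim is a consumer claim, not an employment claim. The exception is not triggered, since the plaintiff resides in Ashen, not Istston. Met.
  (c) The plaintiff resides in Ashen, which is not Ashhaven. Met.
  → Jurisdiction lies.
Courts with jurisdiction: the Circuit Court of Istston, the Taren Regional Court, the Ashhaven Regional Court, the Istston Regional Court — 4 in total.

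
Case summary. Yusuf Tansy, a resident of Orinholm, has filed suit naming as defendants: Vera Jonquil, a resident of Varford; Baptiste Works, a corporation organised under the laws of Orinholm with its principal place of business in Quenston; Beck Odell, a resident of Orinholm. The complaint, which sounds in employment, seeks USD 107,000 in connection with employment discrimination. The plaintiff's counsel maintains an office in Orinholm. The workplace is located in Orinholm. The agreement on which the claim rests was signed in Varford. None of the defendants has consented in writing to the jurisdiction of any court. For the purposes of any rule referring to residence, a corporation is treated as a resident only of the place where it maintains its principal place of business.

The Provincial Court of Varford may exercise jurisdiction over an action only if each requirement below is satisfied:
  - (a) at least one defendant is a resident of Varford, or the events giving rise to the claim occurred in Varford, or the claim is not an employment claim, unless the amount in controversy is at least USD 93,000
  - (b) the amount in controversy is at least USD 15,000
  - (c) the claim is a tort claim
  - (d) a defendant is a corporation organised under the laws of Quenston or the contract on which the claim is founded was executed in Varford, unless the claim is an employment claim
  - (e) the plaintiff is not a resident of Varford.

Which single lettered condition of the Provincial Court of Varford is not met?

The Provincial Court of Varford:
  (a) Vera Jonquil resides in Varford, so one alternative holds. Condition met.
  (b) The amount in controversy is 107,000 dollars, which meets the USD 15,000 floor. Condition met.
  (c) The claim is an employment claim, not a tort claim. Condition not met.
  (d) The contract was executed in Varford, so this disjunct is met. Met.
  (e) The plaintiff resides in Orinholm, which is not Varford. Condition met.
Only condition (c) fails.

(c)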